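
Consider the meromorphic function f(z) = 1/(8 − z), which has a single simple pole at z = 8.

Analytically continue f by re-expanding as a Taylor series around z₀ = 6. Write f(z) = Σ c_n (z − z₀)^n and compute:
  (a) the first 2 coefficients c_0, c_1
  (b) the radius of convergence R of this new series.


Let w = z − z₀, so z = z₀ + w.
Then 8 − z = 8 − (z₀ + w) = (8 − z₀) − w = 2 − w.
f(z) = 1/(2 − w) = (1/(2)) · 1/(1 − w/(2)) = Σ_{n≥0} w^n / (2)^(n+1).
So c_n = 1/(2)^(n+1):
  c_0 = 1/(2)^1 = 1/2.
  c_1 = 1/(2)^2 = 1/4.
The series is valid for |w/d| < 1, i.e. |z − z₀| < |d|.
Radius of convergence: R = |8 − z₀| = |2| = 2 (distance from z₀ to the singularity z = 8).

c_0 = 1/2, c_1 = 1/4; R = 2.


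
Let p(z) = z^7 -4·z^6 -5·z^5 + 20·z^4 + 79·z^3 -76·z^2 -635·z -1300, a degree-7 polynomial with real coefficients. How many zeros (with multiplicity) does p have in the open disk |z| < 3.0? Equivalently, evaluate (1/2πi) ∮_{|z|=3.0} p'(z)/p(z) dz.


The zeros of p are: (-1 + 2i), (-1 - 2i), 4, (3 + 2i), (3 - 2i), (-2 + 1i), (-2 - 1i).
Their magnitudes are: 2.236, 2.236, 4, 3.606, 3.606, 2.236, 2.236.
Zeros with |z| < R = 3.0: (-1 + 2i), (-1 - 2i), (-2 + 1i), (-2 - 1i).
Count = 4.
By the argument principle, (1/2πi) ∮_{|z|=R} p'(z)/p(z) dz equals exactly this count.

Number of zeros inside |z| < 3.0: 4.


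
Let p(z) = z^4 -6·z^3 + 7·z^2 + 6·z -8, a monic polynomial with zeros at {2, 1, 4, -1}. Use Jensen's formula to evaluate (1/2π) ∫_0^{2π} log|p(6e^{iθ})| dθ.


Zeros: -1, 1, 2, 4; r = 6.
Inside |z| < r: -1, 1, 2, 4. Outside (|z| ≥ r): ∅.
p(0) = -8, so log|p(0)| = log(8) = 2.0794.
Apply Jensen: I(r) = log|p(0)| + Σ_k log(r/|z_k|), summed over zeros inside |z| < r.
  log(r/|z_k|) for z_k = 2: log(6/2) = 1.0986
  log(r/|z_k|) for z_k = 1: log(6/1) = 1.7918
  log(r/|z_k|) for z_k = 4: log(6/4) = 0.4055
  log(r/|z_k|) for z_k = -1: log(6/1) = 1.7918
Sum over inside zeros: 5.0876.
I(r) = log|p(0)| + (inside sum) = 2.0794 + 5.0876 = 7.1670.
Closed form (all zeros inside, monic): I(r) = n·log(r) = 4·log(6) = 7.1670. ✓

I(r) ≈ 7.1670.


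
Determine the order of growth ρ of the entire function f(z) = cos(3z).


cos(w) is a linear combination of e^{iw} and e^{−iw} (or e^w, e^{−w} in the hyperbolic case), so |cos(w)| ≤ e^{|w|}. With w = 3z, |w| ≤ 3|z| + 0 = 3r + 0 on |z| = r, giving M(r) ≤ e^{3r + 0}, so ρ ≤ 1. On a suitable ray (z = it for sin/cos; z = t for sinh/cosh, t real → ∞), |cos(3z)| grows like e^{3|t|}/2, so ρ ≥ 1. Hence ρ = 1.
Therefore ρ = 1.

Order ρ = 1.


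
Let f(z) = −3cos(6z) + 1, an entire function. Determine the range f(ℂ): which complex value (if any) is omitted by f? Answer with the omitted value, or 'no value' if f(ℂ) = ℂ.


Little Picard bounds the complement of f(ℂ) to at most one point.
cos is entire and surjective onto ℂ: for every w ∈ ℂ, cos(ζ) = w has a solution ζ ∈ ℂ (e.g., via the complex inverse arccos). With ζ = 6z this gives z = ζ/(6). Then -3·cos(6z) takes every value in -3·ℂ = ℂ, and adding 1 is a bijection of ℂ. So f is surjective and omits no value. (Note: only on the real line is cos bounded by [−1, 1].)

Omitted value: no value.


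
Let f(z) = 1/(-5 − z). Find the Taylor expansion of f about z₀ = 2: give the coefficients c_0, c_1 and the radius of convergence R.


Let w = z − z₀, so z = z₀ + w.
Then -5 − z = -5 − (z₀ + w) = (-5 − z₀) − w = -7 − w.
f(z) = 1/(-7 − w) = (1/(-7)) · 1/(1 − w/(-7)) = Σ_{n≥0} w^n / (-7)^(n+1).
So c_n = 1/(-7)^(n+1):
  c_0 = 1/(-7)^1 = -1/7.
  c_1 = 1/(-7)^2 = 1/49.
The series is valid for |w/d| < 1, i.e. |z − z₀| < |d|.
Radius of convergence: R = |-5 − z₀| = |-7| = 7 (distance from z₀ to the singularity z = -5).

c_0 = -1/7, c_1 = 1/49; R = 7.


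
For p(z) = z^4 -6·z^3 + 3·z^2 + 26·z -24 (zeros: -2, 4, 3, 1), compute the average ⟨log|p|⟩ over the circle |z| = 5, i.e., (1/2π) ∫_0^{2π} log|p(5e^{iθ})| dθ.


Zeros: -2, 1, 3, 4; r = 5.
Inside |z| < r: -2, 1, 3, 4. Outside (|z| ≥ r): ∅.
p(0) = -24, so log|p(0)| = log(24) = 3.1781.
Apply Jensen: I(r) = log|p(0)| + Σ_k log(r/|z_k|), summed over zeros inside |z| < r.
  log(r/|z_k|) for z_k = -2: log(5/2) = 0.9163
  log(r/|z_k|) for z_k = 4: log(5/4) = 0.2231
  log(r/|z_k|) for z_k = 3: log(5/3) = 0.5108
  log(r/|z_k|) for z_k = 1: log(5/1) = 1.6094
Sum over inside zeros: 3.2597.
I(r) = log|p(0)| + (inside sum) = 3.1781 + 3.2597 = 6.4378.
Closed form (all zeros inside, monic): I(r) = n·log(r) = 4·log(5) = 6.4378. ✓

I(r) ≈ 6.4378.


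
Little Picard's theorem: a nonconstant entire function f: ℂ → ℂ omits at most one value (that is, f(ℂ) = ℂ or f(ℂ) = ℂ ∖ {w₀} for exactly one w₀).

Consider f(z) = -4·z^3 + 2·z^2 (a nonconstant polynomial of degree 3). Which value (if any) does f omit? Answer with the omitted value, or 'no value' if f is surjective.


Little Picard bounds the complement of f(ℂ) to at most one point.
For every w ∈ ℂ, the equation p(z) − w = 0 is a nonconstant polynomial in z and hence has at least one root by the fundamental theorem of algebra. So p is surjective onto ℂ, omitting no value.

Omitted value: no value.


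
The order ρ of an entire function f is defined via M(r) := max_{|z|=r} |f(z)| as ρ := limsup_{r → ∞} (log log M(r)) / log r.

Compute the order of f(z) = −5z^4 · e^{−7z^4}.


M(r) = max_{|z|=r} |-5|·|z|^4·|e^{−7z^4}| = 5·r^4 · e^{7r^4} (the factors attain their maxima compatibly on |z|=r). Then log M(r) = log 5 + 4·log r + 7r^4, dominated by the last term, so log log M(r) ~ 4·log r. The polynomial factor -5z^4 contributes only a log r term and does not affect the order. ρ = 4.
Therefore ρ = 4.

Order ρ = 4.


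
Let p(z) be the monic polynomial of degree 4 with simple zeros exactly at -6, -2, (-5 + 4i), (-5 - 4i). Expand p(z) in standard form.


The polynomial is p(z) = ∏_{α ∈ S} (z − α), where S = {-6, -2, (-5 + 4i), (-5 - 4i)}.
Expanding the product yields: p(z) = z^4 + 18·z^3 + 133·z^2 + 448·z + 492.
Note conjugate pairs combine to real quadratics: (z − (-5+4i))(z − (-5−4i)) = z² + 10z + 41.
The resulting polynomial has degree 4 and real coefficients as required.

p(z) = z^4 + 18·z^3 + 133·z^2 + 448·z + 492.


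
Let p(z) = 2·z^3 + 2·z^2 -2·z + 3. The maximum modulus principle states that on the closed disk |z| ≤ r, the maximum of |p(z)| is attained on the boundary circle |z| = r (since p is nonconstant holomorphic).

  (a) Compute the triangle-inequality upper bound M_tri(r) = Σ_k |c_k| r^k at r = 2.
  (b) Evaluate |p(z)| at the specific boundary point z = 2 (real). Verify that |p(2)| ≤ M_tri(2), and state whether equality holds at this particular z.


Coefficients: c_0 = 3, c_1 = -2, c_2 = 2, c_3 = 2. Radius r = 2.
Part (a). Triangle bound: M_tri(r) = Σ_k |c_k| r^k
  = |3|·2^0 + |-2|·2^1 + |2|·2^2 + |2|·2^3
  = 3 + 4 + 8 + 16 = 31.
This bounds M(r) := max_{|z|=r} |p(z)| from above; equality holds iff all terms c_k z^k can be made to align in phase at a single z on |z|=r.
Part (b). At z = 2 (real, on the circle |z| = r):
  p(2) = (3)·2^0 + (-2)·2^1 + (2)·2^2 + (2)·2^3 = 23.
  |p(2)| = 23.
Check: |p(2)| = 23 ≤ 31 = M_tri(2). ✓ Equality does not hold at z = 2 (the coefficients have mixed signs, so the terms do not all align in phase there).

M_tri(2) = 31; |p(2)| = 23; equality at z=2: no.


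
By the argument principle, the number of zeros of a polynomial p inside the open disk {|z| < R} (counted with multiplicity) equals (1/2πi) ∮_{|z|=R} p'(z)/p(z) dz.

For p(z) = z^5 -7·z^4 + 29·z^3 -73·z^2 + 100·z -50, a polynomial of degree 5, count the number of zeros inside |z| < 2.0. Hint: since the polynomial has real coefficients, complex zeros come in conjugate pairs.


The zeros of p are: (1 + 3i), (1 - 3i), 1, (2 + 1i), (2 - 1i).
Their magnitudes are: 3.162, 3.162, 1, 2.236, 2.236.
Zeros with |z| < R = 2.0: 1.
Count = 1.
By the argument principle, (1/2πi) ∮_{|z|=R} p'(z)/p(z) dz equals exactly this count.

Number of zeros inside |z| < 2.0: 1.


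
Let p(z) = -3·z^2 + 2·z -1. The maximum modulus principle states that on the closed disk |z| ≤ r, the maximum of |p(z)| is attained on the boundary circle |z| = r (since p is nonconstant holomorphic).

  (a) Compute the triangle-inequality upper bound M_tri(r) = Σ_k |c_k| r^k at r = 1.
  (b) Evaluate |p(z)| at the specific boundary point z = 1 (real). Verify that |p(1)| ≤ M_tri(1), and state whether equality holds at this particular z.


Coefficients: c_0 = -1, c_1 = 2, c_2 = -3. Radius r = 1.
Part (a). Triangle bound: M_tri(r) = Σ_k |c_k| r^k
  = |-1|·1^0 + |2|·1^1 + |-3|·1^2
  = 1 + 2 + 3 = 6.
This bounds M(r) := max_{|z|=r} |p(z)| from above; equality holds iff all terms c_k z^k can be made to align in phase at a single z on |z|=r.
Part (b). At z = 1 (real, on the circle |z| = r):
  p(1) = (-1)·1^0 + (2)·1^1 + (-3)·1^2 = -2.
  |p(1)| = 2.
Check: |p(1)| = 2 ≤ 6 = M_tri(1). ✓ Equality does not hold at z = 1 (the coefficients have mixed signs, so the terms do not all align in phase there).

M_tri(1) = 6; |p(1)| = 2; equality at z=1: no.


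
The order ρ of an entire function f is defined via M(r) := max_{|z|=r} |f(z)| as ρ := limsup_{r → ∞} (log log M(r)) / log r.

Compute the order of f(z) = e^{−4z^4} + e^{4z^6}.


Each summand is entire of order 4 and 6 respectively (as in the single-exponential case). The order of a sum is at most the max of the orders, so ρ ≤ 6. For the lower bound: on |z|=r choose arg z so that 4z^6 is real positive; then |e^{4z^6}| = e^{4r^6} while |e^{-4z^4}| ≤ e^{4r^4} = o(e^{4r^6}). So |f| ≥ e^{4r^6}(1 − o(1)) and ρ ≥ 6. Hence ρ = max(4, 6) = 6.
Therefore ρ = 6.

Order ρ = 6.


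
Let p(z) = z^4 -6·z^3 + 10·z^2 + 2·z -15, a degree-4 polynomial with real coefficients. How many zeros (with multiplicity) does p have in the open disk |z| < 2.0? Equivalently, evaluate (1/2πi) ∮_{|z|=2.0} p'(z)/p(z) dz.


The zeros of p are: (2 + 1i), (2 - 1i), -1, 3.
Their magnitudes are: 2.236, 2.236, 1, 3.
Zeros with |z| < R = 2.0: -1.
Count = 1.
By the argument principle, (1/2πi) ∮_{|z|=R} p'(z)/p(z) dz equals exactly this count.

Number of zeros inside |z| < 2.0: 1.


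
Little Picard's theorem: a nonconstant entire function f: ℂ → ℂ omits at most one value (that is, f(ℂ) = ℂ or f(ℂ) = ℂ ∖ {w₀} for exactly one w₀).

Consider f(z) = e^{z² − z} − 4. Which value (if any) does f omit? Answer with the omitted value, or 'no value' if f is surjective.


Little Picard bounds the complement of f(ℂ) to at most one point.
The exponent g(z) = z² − z is a nonconstant polynomial, hence surjective onto ℂ. So e^{g(z)} takes every value in {e^w : w ∈ ℂ} = ℂ ∖ {0}. Adding -4 shifts the range to ℂ ∖ {-4}. f omits exactly -4.

Omitted value: -4.


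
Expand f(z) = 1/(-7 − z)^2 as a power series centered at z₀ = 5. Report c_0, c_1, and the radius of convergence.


Let w = z − z₀, so z = z₀ + w.
Then -7 − z = -7 − (z₀ + w) = (-7 − z₀) − w = -12 − w.
f(z) = 1/(-12 − w)^2 = (1/(-12)^2) · (1 − w/(-12))^{−2}.
By the binomial series (1−u)^{−2} = Σ_{n≥0} C(n+1, 1) u^n for |u|<1, with u = w/(-12):
  c_n = C(n+1, 1) / (-12)^(n+2).
  c_0 = 1/(-12)^2 = 1/144.
  c_1 = 2/(-12)^3 = -1/864.
The series is valid for |w/d| < 1, i.e. |z − z₀| < |d|.
Radius of convergence: R = |-7 − z₀| = |-12| = 12 (distance from z₀ to the singularity z = -7).

c_0 = 1/144, c_1 = -1/864; R = 12.


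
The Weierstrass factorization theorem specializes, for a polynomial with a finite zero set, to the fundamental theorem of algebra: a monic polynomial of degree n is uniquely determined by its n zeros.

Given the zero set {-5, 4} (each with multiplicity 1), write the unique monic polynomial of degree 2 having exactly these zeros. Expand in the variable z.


The polynomial is p(z) = ∏_{α ∈ S} (z − α), where S = {-5, 4}.
Expanding the product yields: p(z) = z^2 + z -20.
The resulting polynomial has degree 2 and real coefficients as required.

p(z) = z^2 + z -20.


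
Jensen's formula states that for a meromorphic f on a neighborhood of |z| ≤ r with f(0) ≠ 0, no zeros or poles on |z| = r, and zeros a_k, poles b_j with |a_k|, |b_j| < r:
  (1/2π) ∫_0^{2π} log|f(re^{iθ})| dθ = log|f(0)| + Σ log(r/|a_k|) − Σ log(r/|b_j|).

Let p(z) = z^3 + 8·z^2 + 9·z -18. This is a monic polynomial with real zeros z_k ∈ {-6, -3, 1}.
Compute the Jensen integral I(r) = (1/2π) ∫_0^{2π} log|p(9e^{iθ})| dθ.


Zeros: -6, -3, 1; r = 9.
Inside |z| < r: -6, -3, 1. Outside (|z| ≥ r): ∅.
p(0) = -18, so log|p(0)| = log(18) = 2.8904.
Apply Jensen: I(r) = log|p(0)| + Σ_k log(r/|z_k|), summed over zeros inside |z| < r.
  log(r/|z_k|) for z_k = -6: log(9/6) = 0.4055
  log(r/|z_k|) for z_k = -3: log(9/3) = 1.0986
  log(r/|z_k|) for z_k = 1: log(9/1) = 2.1972
Sum over inside zeros: 3.7013.
I(r) = log|p(0)| + (inside sum) = 2.8904 + 3.7013 = 6.5917.
Closed form (all zeros inside, monic): I(r) = n·log(r) = 3·log(9) = 6.5917. ✓

I(r) ≈ 6.5917.


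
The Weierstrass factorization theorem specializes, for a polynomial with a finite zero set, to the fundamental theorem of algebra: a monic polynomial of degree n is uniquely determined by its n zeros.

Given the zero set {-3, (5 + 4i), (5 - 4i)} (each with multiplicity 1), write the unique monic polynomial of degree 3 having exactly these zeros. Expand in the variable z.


The polynomial is p(z) = ∏_{α ∈ S} (z − α), where S = {-3, (5 + 4i), (5 - 4i)}.
Expanding the product yields: p(z) = z^3 -7·z^2 + 11·z + 123.
Note conjugate pairs combine to real quadratics: (z − (5+4i))(z − (5−4i)) = z² − 10z + 41.
The resulting polynomial has degree 3 and real coefficients as required.

p(z) = z^3 -7·z^2 + 11·z + 123.


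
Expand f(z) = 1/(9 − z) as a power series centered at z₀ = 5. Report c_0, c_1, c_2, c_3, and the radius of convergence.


Let w = z − z₀, so z = z₀ + w.
Then 9 − z = 9 − (z₀ + w) = (9 − z₀) − w = 4 − w.
f(z) = 1/(4 − w) = (1/(4)) · 1/(1 − w/(4)) = Σ_{n≥0} w^n / (4)^(n+1).
So c_n = 1/(4)^(n+1):
  c_0 = 1/(4)^1 = 1/4.
  c_1 = 1/(4)^2 = 1/16.
  c_2 = 1/(4)^3 = 1/64.
  c_3 = 1/(4)^4 = 1/256.
The series is valid for |w/d| < 1, i.e. |z − z₀| < |d|.
Radius of convergence: R = |9 − z₀| = |4| = 4 (distance from z₀ to the singularity z = 9).

c_0 = 1/4, c_1 = 1/16, c_2 = 1/64, c_3 = 1/256; R = 4.


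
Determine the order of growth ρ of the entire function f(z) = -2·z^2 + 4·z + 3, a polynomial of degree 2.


|f(z)| ≤ Σ|c_k|·r^k = O(r^2) as r → ∞. Polynomial growth is O(e^{r^ε}) for every ε > 0 (since r^2/e^{r^ε} → 0), so ρ ≤ ε for all ε > 0, i.e. ρ = 0. Every nonconstant polynomial has order 0.
Therefore ρ = 0.

Order ρ = 0.


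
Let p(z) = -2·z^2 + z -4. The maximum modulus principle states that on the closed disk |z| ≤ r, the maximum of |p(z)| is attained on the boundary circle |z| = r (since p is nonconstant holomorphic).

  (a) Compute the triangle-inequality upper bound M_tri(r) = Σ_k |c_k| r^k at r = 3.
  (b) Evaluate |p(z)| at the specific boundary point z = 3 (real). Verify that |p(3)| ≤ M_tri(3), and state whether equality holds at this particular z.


Coefficients: c_0 = -4, c_1 = 1, c_2 = -2. Radius r = 3.
Part (a). Triangle bound: M_tri(r) = Σ_k |c_k| r^k
  = |-4|·3^0 + |1|·3^1 + |-2|·3^2
  = 4 + 3 + 18 = 25.
This bounds M(r) := max_{|z|=r} |p(z)| from above; equality holds iff all terms c_k z^k can be made to align in phase at a single z on |z|=r.
Part (b). At z = 3 (real, on the circle |z| = r):
  p(3) = (-4)·3^0 + (1)·3^1 + (-2)·3^2 = -19.
  |p(3)| = 19.
Check: |p(3)| = 19 ≤ 25 = M_tri(3). ✓ Equality does not hold at z = 3 (the coefficients have mixed signs, so the terms do not all align in phase there).

M_tri(3) = 25; |p(3)| = 19; equality at z=3: no.


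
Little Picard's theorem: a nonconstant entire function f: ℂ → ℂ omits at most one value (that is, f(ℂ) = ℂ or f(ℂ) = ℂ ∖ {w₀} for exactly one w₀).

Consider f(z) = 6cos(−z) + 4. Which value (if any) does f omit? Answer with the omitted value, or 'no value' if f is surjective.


Little Picard bounds the complement of f(ℂ) to at most one point.
cos is entire and surjective onto ℂ: for every w ∈ ℂ, cos(ζ) = w has a solution ζ ∈ ℂ (e.g., via the complex inverse arccos). With ζ = −z this gives z = ζ/(-1). Then 6·cos(−z) takes every value in 6·ℂ = ℂ, and adding 4 is a bijection of ℂ. So f is surjective and omits no value. (Note: only on the real line is cos bounded by [−1, 1].)

Omitted value: no value.


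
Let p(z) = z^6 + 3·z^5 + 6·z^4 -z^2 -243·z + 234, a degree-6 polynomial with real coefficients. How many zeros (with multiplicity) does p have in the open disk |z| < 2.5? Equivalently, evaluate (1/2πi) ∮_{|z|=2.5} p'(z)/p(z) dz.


The zeros of p are: (-3 + 2i), (-3 - 2i), (0 + 3i), (0 - 3i), 1, 2.
Their magnitudes are: 3.606, 3.606, 3, 3, 1, 2.
Zeros with |z| < R = 2.5: 1, 2.
Count = 2.
By the argument principle, (1/2πi) ∮_{|z|=R} p'(z)/p(z) dz equals exactly this count.

Number of zeros inside |z| < 2.5: 2.


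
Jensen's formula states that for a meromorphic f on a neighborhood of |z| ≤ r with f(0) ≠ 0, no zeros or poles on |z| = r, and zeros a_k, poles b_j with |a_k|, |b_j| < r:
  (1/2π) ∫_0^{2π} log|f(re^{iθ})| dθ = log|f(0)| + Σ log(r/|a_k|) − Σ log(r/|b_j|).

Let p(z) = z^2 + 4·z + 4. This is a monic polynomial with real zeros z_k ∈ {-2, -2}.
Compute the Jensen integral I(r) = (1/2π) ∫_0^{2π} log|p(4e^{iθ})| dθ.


Zeros: -2, -2; r = 4.
Inside |z| < r: -2, -2. Outside (|z| ≥ r): ∅.
p(0) = 4, so log|p(0)| = log(4) = 1.3863.
Apply Jensen: I(r) = log|p(0)| + Σ_k log(r/|z_k|), summed over zeros inside |z| < r.
  log(r/|z_k|) for z_k = -2: log(4/2) = 0.6931
  log(r/|z_k|) for z_k = -2: log(4/2) = 0.6931
Sum over inside zeros: 1.3863.
I(r) = log|p(0)| + (inside sum) = 1.3863 + 1.3863 = 2.7726.
Closed form (all zeros inside, monic): I(r) = n·log(r) = 2·log(4) = 2.7726. ✓

I(r) ≈ 2.7726.


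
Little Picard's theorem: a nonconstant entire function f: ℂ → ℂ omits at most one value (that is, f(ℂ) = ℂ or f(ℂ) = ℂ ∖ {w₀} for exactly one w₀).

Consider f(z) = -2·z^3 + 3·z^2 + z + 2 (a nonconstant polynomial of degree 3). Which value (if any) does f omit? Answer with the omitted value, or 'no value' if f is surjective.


Little Picard bounds the complement of f(ℂ) to at most one point.
For every w ∈ ℂ, the equation p(z) − w = 0 is a nonconstant polynomial in z and hence has at least one root by the fundamental theorem of algebra. So p is surjective onto ℂ, omitting no value.

Omitted value: no value.


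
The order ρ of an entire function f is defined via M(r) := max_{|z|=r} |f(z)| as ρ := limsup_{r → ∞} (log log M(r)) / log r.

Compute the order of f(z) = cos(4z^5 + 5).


Write cos(w) = (e^{iw} ± e^{−iw})/(2 or 2i), so |cos(w)| ≤ e^{|w|}. With w = 4z^5 + 5, |w| ≤ 4r^5 + 5 on |z|=r, giving M(r) ≤ e^{4r^5 + 5} and ρ ≤ 5. For the lower bound, choose z on |z|=r with 4z^5 purely imaginary of modulus 4r^5; then |cos(4z^5 + 5)| grows like e^{4r^5}/2, so ρ ≥ 5. Hence ρ = 5.
Therefore ρ = 5.

Order ρ = 5.


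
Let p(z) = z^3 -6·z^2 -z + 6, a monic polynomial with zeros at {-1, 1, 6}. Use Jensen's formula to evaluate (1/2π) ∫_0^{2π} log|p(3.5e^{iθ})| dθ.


Zeros: -1, 1, 6; r = 3.5.
Inside |z| < r: -1, 1. Outside (|z| ≥ r): 6.
p(0) = 6, so log|p(0)| = log(6) = 1.7918.
Apply Jensen: I(r) = log|p(0)| + Σ_k log(r/|z_k|), summed over zeros inside |z| < r.
  log(r/|z_k|) for z_k = -1: log(3.5/1) = 1.2528
  log(r/|z_k|) for z_k = 1: log(3.5/1) = 1.2528
  Outside zeros (6) contribute nothing to the Jensen sum.
Sum over inside zeros: 2.5055.
I(r) = log|p(0)| + (inside sum) = 1.7918 + 2.5055 = 4.2973.
Note: since some zeros are outside |z| ≤ r, the simplified n·log(r) form does NOT apply — only the inside zeros contribute.

I(r) ≈ 4.2973.


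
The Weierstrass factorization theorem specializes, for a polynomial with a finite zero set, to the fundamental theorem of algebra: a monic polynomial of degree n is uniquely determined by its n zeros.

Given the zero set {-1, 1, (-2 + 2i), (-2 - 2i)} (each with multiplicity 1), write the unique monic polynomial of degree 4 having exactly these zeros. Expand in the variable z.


The polynomial is p(z) = ∏_{α ∈ S} (z − α), where S = {-1, 1, (-2 + 2i), (-2 - 2i)}.
Expanding the product yields: p(z) = z^4 + 4·z^3 + 7·z^2 -4·z -8.
Note conjugate pairs combine to real quadratics: (z − (-2+2i))(z − (-2−2i)) = z² + 4z + 8.
The resulting polynomial has degree 4 and real coefficients as required.

p(z) = z^4 + 4·z^3 + 7·z^2 -4·z -8.


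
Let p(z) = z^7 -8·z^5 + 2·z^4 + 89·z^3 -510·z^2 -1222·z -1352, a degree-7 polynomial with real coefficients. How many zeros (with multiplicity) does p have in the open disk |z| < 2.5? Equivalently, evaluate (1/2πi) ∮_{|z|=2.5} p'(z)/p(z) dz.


The zeros of p are: 4, (2 + 3i), (2 - 3i), (-1 + 1i), (-1 - 1i), (-3 + 2i), (-3 - 2i).
Their magnitudes are: 4, 3.606, 3.606, 1.414, 1.414, 3.606, 3.606.
Zeros with |z| < R = 2.5: (-1 + 1i), (-1 - 1i).
Count = 2.
By the argument principle, (1/2πi) ∮_{|z|=R} p'(z)/p(z) dz equals exactly this count.

Number of zeros inside |z| < 2.5: 2.


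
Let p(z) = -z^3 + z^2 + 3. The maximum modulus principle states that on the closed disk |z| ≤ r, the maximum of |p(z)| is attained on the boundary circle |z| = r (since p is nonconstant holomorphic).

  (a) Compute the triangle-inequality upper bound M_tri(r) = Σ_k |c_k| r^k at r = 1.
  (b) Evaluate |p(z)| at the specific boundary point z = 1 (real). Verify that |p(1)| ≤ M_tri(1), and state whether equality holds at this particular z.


Coefficients: c_0 = 3, c_1 = 0, c_2 = 1, c_3 = -1. Radius r = 1.
Part (a). Triangle bound: M_tri(r) = Σ_k |c_k| r^k
  = |3|·1^0 + |0|·1^1 + |1|·1^2 + |-1|·1^3
  = 3 + 0 + 1 + 1 = 5.
This bounds M(r) := max_{|z|=r} |p(z)| from above; equality holds iff all terms c_k z^k can be made to align in phase at a single z on |z|=r.
Part (b). At z = 1 (real, on the circle |z| = r):
  p(1) = (3)·1^0 + (0)·1^1 + (1)·1^2 + (-1)·1^3 = 3.
  |p(1)| = 3.
Check: |p(1)| = 3 ≤ 5 = M_tri(1). ✓ Equality does not hold at z = 1 (the coefficients have mixed signs, so the terms do not all align in phase there).

M_tri(1) = 5; |p(1)| = 3; equality at z=1: no.


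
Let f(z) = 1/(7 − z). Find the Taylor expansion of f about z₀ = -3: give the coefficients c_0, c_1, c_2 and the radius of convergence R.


Let w = z − z₀, so z = z₀ + w.
Then 7 − z = 7 − (z₀ + w) = (7 − z₀) − w = 10 − w.
f(z) = 1/(10 − w) = (1/(10)) · 1/(1 − w/(10)) = Σ_{n≥0} w^n / (10)^(n+1).
So c_n = 1/(10)^(n+1):
  c_0 = 1/(10)^1 = 1/10.
  c_1 = 1/(10)^2 = 1/100.
  c_2 = 1/(10)^3 = 1/1000.
The series is valid for |w/d| < 1, i.e. |z − z₀| < |d|.
Radius of convergence: R = |7 − z₀| = |10| = 10 (distance from z₀ to the singularity z = 7).

c_0 = 1/10, c_1 = 1/100, c_2 = 1/1000; R = 10.


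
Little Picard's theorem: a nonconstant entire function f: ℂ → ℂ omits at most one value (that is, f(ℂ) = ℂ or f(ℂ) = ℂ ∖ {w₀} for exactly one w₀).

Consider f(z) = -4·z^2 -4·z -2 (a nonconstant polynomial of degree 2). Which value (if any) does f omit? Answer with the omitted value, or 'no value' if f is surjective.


Little Picard bounds the complement of f(ℂ) to at most one point.
For every w ∈ ℂ, the equation p(z) − w = 0 is a nonconstant polynomial in z and hence has at least one root by the fundamental theorem of algebra. So p is surjective onto ℂ, omitting no value.

Omitted value: no value.


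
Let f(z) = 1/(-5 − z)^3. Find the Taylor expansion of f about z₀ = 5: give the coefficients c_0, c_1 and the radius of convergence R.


Let w = z − z₀, so z = z₀ + w.
Then -5 − z = -5 − (z₀ + w) = (-5 − z₀) − w = -10 − w.
f(z) = 1/(-10 − w)^3 = (1/(-10)^3) · (1 − w/(-10))^{−3}.
By the binomial series (1−u)^{−3} = Σ_{n≥0} C(n+2, 2) u^n for |u|<1, with u = w/(-10):
  c_n = C(n+2, 2) / (-10)^(n+3).
  c_0 = 1/(-10)^3 = -1/1000.
  c_1 = 3/(-10)^4 = 3/10000.
The series is valid for |w/d| < 1, i.e. |z − z₀| < |d|.
Radius of convergence: R = |-5 − z₀| = |-10| = 10 (distance from z₀ to the singularity z = -5).

c_0 = -1/1000, c_1 = 3/10000; R = 10.


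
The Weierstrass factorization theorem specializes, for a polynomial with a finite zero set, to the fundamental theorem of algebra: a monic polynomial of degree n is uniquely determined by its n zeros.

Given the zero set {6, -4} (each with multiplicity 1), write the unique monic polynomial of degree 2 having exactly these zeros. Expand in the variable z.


The polynomial is p(z) = ∏_{α ∈ S} (z − α), where S = {6, -4}.
Expanding the product yields: p(z) = z^2 -2·z -24.
The resulting polynomial has degree 2 and real coefficients as required.

p(z) = z^2 -2·z -24.


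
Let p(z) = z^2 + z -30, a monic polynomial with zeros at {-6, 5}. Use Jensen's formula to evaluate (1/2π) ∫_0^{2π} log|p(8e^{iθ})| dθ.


Zeros: -6, 5; r = 8.
Inside |z| < r: -6, 5. Outside (|z| ≥ r): ∅.
p(0) = -30, so log|p(0)| = log(30) = 3.4012.
Apply Jensen: I(r) = log|p(0)| + Σ_k log(r/|z_k|), summed over zeros inside |z| < r.
  log(r/|z_k|) for z_k = -6: log(8/6) = 0.2877
  log(r/|z_k|) for z_k = 5: log(8/5) = 0.4700
Sum over inside zeros: 0.7577.
I(r) = log|p(0)| + (inside sum) = 3.4012 + 0.7577 = 4.1589.
Closed form (all zeros inside, monic): I(r) = n·log(r) = 2·log(8) = 4.1589. ✓

I(r) ≈ 4.1589.


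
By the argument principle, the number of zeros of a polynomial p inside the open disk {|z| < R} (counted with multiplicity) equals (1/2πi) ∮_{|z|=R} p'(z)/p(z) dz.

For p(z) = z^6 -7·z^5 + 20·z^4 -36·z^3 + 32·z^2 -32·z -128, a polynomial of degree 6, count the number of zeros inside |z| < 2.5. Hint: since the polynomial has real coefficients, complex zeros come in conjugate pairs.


The zeros of p are: -1, 4, (0 + 2i), (0 - 2i), (2 + 2i), (2 - 2i).
Their magnitudes are: 1, 4, 2, 2, 2.828, 2.828.
Zeros with |z| < R = 2.5: -1, (0 + 2i), (0 - 2i).
Count = 3.
By the argument principle, (1/2πi) ∮_{|z|=R} p'(z)/p(z) dz equals exactly this count.

Number of zeros inside |z| < 2.5: 3.


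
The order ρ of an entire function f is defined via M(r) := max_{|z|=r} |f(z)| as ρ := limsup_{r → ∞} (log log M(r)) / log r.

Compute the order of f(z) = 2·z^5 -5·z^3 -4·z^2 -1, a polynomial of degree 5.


|f(z)| ≤ Σ|c_k|·r^k = O(r^5) as r → ∞. Polynomial growth is O(e^{r^ε}) for every ε > 0 (since r^5/e^{r^ε} → 0), so ρ ≤ ε for all ε > 0, i.e. ρ = 0. Every nonconstant polynomial has order 0.
Therefore ρ = 0.

Order ρ = 0.


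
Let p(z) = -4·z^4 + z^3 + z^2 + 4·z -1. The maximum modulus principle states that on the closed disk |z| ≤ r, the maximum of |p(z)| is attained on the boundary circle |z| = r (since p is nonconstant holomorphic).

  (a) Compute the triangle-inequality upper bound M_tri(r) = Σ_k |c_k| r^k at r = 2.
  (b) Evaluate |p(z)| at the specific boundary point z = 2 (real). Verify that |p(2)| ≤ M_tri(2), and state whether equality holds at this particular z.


Coefficients: c_0 = -1, c_1 = 4, c_2 = 1, c_3 = 1, c_4 = -4. Radius r = 2.
Part (a). Triangle bound: M_tri(r) = Σ_k |c_k| r^k
  = |-1|·2^0 + |4|·2^1 + |1|·2^2 + |1|·2^3 + |-4|·2^4
  = 1 + 8 + 4 + 8 + 64 = 85.
This bounds M(r) := max_{|z|=r} |p(z)| from above; equality holds iff all terms c_k z^k can be made to align in phase at a single z on |z|=r.
Part (b). At z = 2 (real, on the circle |z| = r):
  p(2) = (-1)·2^0 + (4)·2^1 + (1)·2^2 + (1)·2^3 + (-4)·2^4 = -45.
  |p(2)| = 45.
Check: |p(2)| = 45 ≤ 85 = M_tri(2). ✓ Equality does not hold at z = 2 (the coefficients have mixed signs, so the terms do not all align in phase there).

M_tri(2) = 85; |p(2)| = 45; equality at z=2: no.


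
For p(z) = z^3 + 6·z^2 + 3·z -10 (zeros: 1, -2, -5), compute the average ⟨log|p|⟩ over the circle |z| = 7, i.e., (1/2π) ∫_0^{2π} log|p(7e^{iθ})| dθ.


Zeros: -5, -2, 1; r = 7.
Inside |z| < r: -5, -2, 1. Outside (|z| ≥ r): ∅.
p(0) = -10, so log|p(0)| = log(10) = 2.3026.
Apply Jensen: I(r) = log|p(0)| + Σ_k log(r/|z_k|), summed over zeros inside |z| < r.
  log(r/|z_k|) for z_k = 1: log(7/1) = 1.9459
  log(r/|z_k|) for z_k = -2: log(7/2) = 1.2528
  log(r/|z_k|) for z_k = -5: log(7/5) = 0.3365
Sum over inside zeros: 3.5351.
I(r) = log|p(0)| + (inside sum) = 2.3026 + 3.5351 = 5.8377.
Closed form (all zeros inside, monic): I(r) = n·log(r) = 3·log(7) = 5.8377. ✓

I(r) ≈ 5.8377.


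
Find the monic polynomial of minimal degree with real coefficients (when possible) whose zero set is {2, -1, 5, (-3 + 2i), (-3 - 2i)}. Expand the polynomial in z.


The polynomial is p(z) = ∏_{α ∈ S} (z − α), where S = {2, -1, 5, (-3 + 2i), (-3 - 2i)}.
Expanding the product yields: p(z) = z^5 -20·z^3 -50·z^2 + 99·z + 130.
Note conjugate pairs combine to real quadratics: (z − (-3+2i))(z − (-3−2i)) = z² + 6z + 13.
The resulting polynomial has degree 5 and real coefficients as required.

p(z) = z^5 -20·z^3 -50·z^2 + 99·z + 130.


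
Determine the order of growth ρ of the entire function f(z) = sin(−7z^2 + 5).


Write sin(w) = (e^{iw} ± e^{−iw})/(2 or 2i), so |sin(w)| ≤ e^{|w|}. With w = −7z^2 + 5, |w| ≤ 7r^2 + 5 on |z|=r, giving M(r) ≤ e^{7r^2 + 5} and ρ ≤ 2. For the lower bound, choose z on |z|=r with -7z^2 purely imaginary of modulus 7r^2; then |sin(−7z^2 + 5)| grows like e^{7r^2}/2, so ρ ≥ 2. Hence ρ = 2.
Therefore ρ = 2.

Order ρ = 2.


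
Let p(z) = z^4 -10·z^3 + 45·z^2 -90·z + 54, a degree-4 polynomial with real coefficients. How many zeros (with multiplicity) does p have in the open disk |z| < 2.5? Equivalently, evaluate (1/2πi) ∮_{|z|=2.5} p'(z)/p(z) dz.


The zeros of p are: 3, (3 + 3i), (3 - 3i), 1.
Their magnitudes are: 3, 4.243, 4.243, 1.
Zeros with |z| < R = 2.5: 1.
Count = 1.
By the argument principle, (1/2πi) ∮_{|z|=R} p'(z)/p(z) dz equals exactly this count.

Number of zeros inside |z| < 2.5: 1.


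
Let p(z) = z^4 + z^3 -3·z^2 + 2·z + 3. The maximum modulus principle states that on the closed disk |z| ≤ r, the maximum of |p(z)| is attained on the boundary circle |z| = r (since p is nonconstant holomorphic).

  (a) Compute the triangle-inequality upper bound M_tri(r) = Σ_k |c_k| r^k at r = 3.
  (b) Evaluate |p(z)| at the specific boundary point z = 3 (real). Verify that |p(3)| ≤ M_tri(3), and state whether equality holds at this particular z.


Coefficients: c_0 = 3, c_1 = 2, c_2 = -3, c_3 = 1, c_4 = 1. Radius r = 3.
Part (a). Triangle bound: M_tri(r) = Σ_k |c_k| r^k
  = |3|·3^0 + |2|·3^1 + |-3|·3^2 + |1|·3^3 + |1|·3^4
  = 3 + 6 + 27 + 27 + 81 = 144.
This bounds M(r) := max_{|z|=r} |p(z)| from above; equality holds iff all terms c_k z^k can be made to align in phase at a single z on |z|=r.
Part (b). At z = 3 (real, on the circle |z| = r):
  p(3) = (3)·3^0 + (2)·3^1 + (-3)·3^2 + (1)·3^3 + (1)·3^4 = 90.
  |p(3)| = 90.
Check: |p(3)| = 90 ≤ 144 = M_tri(3). ✓ Equality does not hold at z = 3 (the coefficients have mixed signs, so the terms do not all align in phase there).

M_tri(3) = 144; |p(3)| = 90; equality at z=3: no.


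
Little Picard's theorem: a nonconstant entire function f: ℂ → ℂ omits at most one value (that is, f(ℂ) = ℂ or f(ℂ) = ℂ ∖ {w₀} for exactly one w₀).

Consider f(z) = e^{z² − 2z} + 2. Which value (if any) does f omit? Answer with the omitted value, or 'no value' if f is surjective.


Little Picard bounds the complement of f(ℂ) to at most one point.
The exponent g(z) = z² − 2z is a nonconstant polynomial, hence surjective onto ℂ. So e^{g(z)} takes every value in {e^w : w ∈ ℂ} = ℂ ∖ {0}. Adding 2 shifts the range to ℂ ∖ {2}. f omits exactly 2.

Omitted value: 2.


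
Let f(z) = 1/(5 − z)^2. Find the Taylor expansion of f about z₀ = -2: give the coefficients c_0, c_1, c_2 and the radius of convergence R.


Let w = z − z₀, so z = z₀ + w.
Then 5 − z = 5 − (z₀ + w) = (5 − z₀) − w = 7 − w.
f(z) = 1/(7 − w)^2 = (1/(7)^2) · (1 − w/(7))^{−2}.
By the binomial series (1−u)^{−2} = Σ_{n≥0} C(n+1, 1) u^n for |u|<1, with u = w/(7):
  c_n = C(n+1, 1) / (7)^(n+2).
  c_0 = 1/(7)^2 = 1/49.
  c_1 = 2/(7)^3 = 2/343.
  c_2 = 3/(7)^4 = 3/2401.
The series is valid for |w/d| < 1, i.e. |z − z₀| < |d|.
Radius of convergence: R = |5 − z₀| = |7| = 7 (distance from z₀ to the singularity z = 5).

c_0 = 1/49, c_1 = 2/343, c_2 = 3/2401; R = 7.


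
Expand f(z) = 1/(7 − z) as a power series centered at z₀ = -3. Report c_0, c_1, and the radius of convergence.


Let w = z − z₀, so z = z₀ + w.
Then 7 − z = 7 − (z₀ + w) = (7 − z₀) − w = 10 − w.
f(z) = 1/(10 − w) = (1/(10)) · 1/(1 − w/(10)) = Σ_{n≥0} w^n / (10)^(n+1).
So c_n = 1/(10)^(n+1):
  c_0 = 1/(10)^1 = 1/10.
  c_1 = 1/(10)^2 = 1/100.
The series is valid for |w/d| < 1, i.e. |z − z₀| < |d|.
Radius of convergence: R = |7 − z₀| = |10| = 10 (distance from z₀ to the singularity z = 7).

c_0 = 1/10, c_1 = 1/100; R = 10.


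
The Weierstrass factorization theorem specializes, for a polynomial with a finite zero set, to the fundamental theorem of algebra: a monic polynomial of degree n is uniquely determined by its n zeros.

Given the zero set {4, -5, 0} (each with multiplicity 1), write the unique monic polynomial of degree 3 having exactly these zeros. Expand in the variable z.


The polynomial is p(z) = ∏_{α ∈ S} (z − α), where S = {4, -5, 0}.
Expanding the product yields: p(z) = z^3 + z^2 -20·z.
The resulting polynomial has degree 3 and real coefficients as required.

p(z) = z^3 + z^2 -20·z.


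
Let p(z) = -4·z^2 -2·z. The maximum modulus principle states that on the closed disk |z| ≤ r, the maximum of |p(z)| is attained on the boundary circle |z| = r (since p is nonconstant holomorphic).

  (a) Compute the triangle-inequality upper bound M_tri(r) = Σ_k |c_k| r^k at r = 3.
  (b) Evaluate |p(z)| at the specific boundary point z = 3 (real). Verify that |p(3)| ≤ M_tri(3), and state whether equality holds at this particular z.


Coefficients: c_0 = 0, c_1 = -2, c_2 = -4. Radius r = 3.
Part (a). Triangle bound: M_tri(r) = Σ_k |c_k| r^k
  = |0|·3^0 + |-2|·3^1 + |-4|·3^2
  = 0 + 6 + 36 = 42.
This bounds M(r) := max_{|z|=r} |p(z)| from above; equality holds iff all terms c_k z^k can be made to align in phase at a single z on |z|=r.
Part (b). At z = 3 (real, on the circle |z| = r):
  p(3) = (0)·3^0 + (-2)·3^1 + (-4)·3^2 = -42.
  |p(3)| = 42.
Since all nonzero coefficients share the same sign, |p(3)| = 42 = M_tri(3); the triangle bound is attained at z = 3, so in fact M(r) = 42.

M_tri(3) = 42; |p(3)| = 42; equality at z=3: yes.


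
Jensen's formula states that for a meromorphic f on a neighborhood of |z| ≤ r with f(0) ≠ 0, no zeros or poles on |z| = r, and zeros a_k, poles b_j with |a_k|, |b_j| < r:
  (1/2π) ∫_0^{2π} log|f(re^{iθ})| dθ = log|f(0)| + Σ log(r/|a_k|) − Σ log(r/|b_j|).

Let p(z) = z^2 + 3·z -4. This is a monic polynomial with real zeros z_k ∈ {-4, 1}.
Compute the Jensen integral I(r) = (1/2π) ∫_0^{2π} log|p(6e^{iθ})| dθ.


Zeros: -4, 1; r = 6.
Inside |z| < r: -4, 1. Outside (|z| ≥ r): ∅.
p(0) = -4, so log|p(0)| = log(4) = 1.3863.
Apply Jensen: I(r) = log|p(0)| + Σ_k log(r/|z_k|), summed over zeros inside |z| < r.
  log(r/|z_k|) for z_k = -4: log(6/4) = 0.4055
  log(r/|z_k|) for z_k = 1: log(6/1) = 1.7918
Sum over inside zeros: 2.1972.
I(r) = log|p(0)| + (inside sum) = 1.3863 + 2.1972 = 3.5835.
Closed form (all zeros inside, monic): I(r) = n·log(r) = 2·log(6) = 3.5835. ✓

I(r) ≈ 3.5835.


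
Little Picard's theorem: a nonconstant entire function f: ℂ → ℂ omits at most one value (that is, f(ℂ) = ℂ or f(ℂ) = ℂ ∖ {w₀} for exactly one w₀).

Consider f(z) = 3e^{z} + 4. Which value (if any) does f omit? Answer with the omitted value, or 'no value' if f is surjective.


Little Picard bounds the complement of f(ℂ) to at most one point.
e^{z} is never zero on ℂ, so 3·e^{z} takes every value in ℂ ∖ {0}. Adding 4 shifts the range to ℂ ∖ {4}. Thus f omits exactly the value 4.

Omitted value: 4.


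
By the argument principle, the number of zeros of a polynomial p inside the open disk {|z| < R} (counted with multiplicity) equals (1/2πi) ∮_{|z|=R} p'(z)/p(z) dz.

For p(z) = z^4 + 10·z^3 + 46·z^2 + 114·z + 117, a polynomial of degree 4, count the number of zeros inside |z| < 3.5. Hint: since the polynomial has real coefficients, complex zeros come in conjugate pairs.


The zeros of p are: (-2 + 3i), (-2 - 3i), -3, -3.
Their magnitudes are: 3.606, 3.606, 3, 3.
Zeros with |z| < R = 3.5: -3, -3.
Count = 2.
By the argument principle, (1/2πi) ∮_{|z|=R} p'(z)/p(z) dz equals exactly this count.

Number of zeros inside |z| < 3.5: 2.


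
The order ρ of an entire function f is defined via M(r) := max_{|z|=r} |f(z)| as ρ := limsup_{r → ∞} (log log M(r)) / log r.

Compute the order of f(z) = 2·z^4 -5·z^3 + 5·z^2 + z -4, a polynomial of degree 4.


|f(z)| ≤ Σ|c_k|·r^k = O(r^4) as r → ∞. Polynomial growth is O(e^{r^ε}) for every ε > 0 (since r^4/e^{r^ε} → 0), so ρ ≤ ε for all ε > 0, i.e. ρ = 0. Every nonconstant polynomial has order 0.
Therefore ρ = 0.

Order ρ = 0.


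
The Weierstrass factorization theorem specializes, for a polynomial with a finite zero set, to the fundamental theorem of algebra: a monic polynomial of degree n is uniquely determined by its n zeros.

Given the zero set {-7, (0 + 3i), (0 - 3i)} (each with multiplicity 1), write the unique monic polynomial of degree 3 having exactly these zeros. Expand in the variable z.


The polynomial is p(z) = ∏_{α ∈ S} (z − α), where S = {-7, (0 + 3i), (0 - 3i)}.
Expanding the product yields: p(z) = z^3 + 7·z^2 + 9·z + 63.
Note conjugate pairs combine to real quadratics: (z − (0+3i))(z − (0−3i)) = z² + 9.
The resulting polynomial has degree 3 and real coefficients as required.

p(z) = z^3 + 7·z^2 + 9·z + 63.


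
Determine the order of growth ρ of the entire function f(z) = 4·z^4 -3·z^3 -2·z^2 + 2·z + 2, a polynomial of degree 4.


|f(z)| ≤ Σ|c_k|·r^k = O(r^4) as r → ∞. Polynomial growth is O(e^{r^ε}) for every ε > 0 (since r^4/e^{r^ε} → 0), so ρ ≤ ε for all ε > 0, i.e. ρ = 0. Every nonconstant polynomial has order 0.
Therefore ρ = 0.

Order ρ = 0.


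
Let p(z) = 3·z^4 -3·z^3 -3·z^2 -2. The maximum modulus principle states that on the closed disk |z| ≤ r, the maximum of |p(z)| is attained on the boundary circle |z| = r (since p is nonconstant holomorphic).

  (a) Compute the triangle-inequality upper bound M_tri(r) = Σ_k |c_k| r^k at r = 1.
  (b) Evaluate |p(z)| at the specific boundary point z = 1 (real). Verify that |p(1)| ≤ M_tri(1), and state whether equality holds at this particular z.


Coefficients: c_0 = -2, c_1 = 0, c_2 = -3, c_3 = -3, c_4 = 3. Radius r = 1.
Part (a). Triangle bound: M_tri(r) = Σ_k |c_k| r^k
  = |-2|·1^0 + |0|·1^1 + |-3|·1^2 + |-3|·1^3 + |3|·1^4
  = 2 + 0 + 3 + 3 + 3 = 11.
This bounds M(r) := max_{|z|=r} |p(z)| from above; equality holds iff all terms c_k z^k can be made to align in phase at a single z on |z|=r.
Part (b). At z = 1 (real, on the circle |z| = r):
  p(1) = (-2)·1^0 + (0)·1^1 + (-3)·1^2 + (-3)·1^3 + (3)·1^4 = -5.
  |p(1)| = 5.
Check: |p(1)| = 5 ≤ 11 = M_tri(1). ✓ Equality does not hold at z = 1 (the coefficients have mixed signs, so the terms do not all align in phase there).

M_tri(1) = 11; |p(1)| = 5; equality at z=1: no.


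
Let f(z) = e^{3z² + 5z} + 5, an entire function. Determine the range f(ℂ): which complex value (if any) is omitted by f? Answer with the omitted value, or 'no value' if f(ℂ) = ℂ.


Little Picard bounds the complement of f(ℂ) to at most one point.
The exponent g(z) = 3z² + 5z is a nonconstant polynomial, hence surjective onto ℂ. So e^{g(z)} takes every value in {e^w : w ∈ ℂ} = ℂ ∖ {0}. Adding 5 shifts the range to ℂ ∖ {5}. f omits exactly 5.

Omitted value: 5.
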